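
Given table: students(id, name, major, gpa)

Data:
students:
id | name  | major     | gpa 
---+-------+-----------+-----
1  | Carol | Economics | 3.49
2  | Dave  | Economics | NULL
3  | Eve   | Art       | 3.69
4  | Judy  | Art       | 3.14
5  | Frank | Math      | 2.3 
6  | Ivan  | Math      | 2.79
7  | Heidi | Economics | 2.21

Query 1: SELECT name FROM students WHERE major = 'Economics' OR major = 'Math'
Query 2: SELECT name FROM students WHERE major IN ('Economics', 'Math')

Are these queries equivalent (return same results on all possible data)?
Yes, equivalent

Both queries return: [('Carol',), ('Dave',), ('Frank',), ('Heidi',), ('Ivan',)]

Reason: OR vs IN are equivalent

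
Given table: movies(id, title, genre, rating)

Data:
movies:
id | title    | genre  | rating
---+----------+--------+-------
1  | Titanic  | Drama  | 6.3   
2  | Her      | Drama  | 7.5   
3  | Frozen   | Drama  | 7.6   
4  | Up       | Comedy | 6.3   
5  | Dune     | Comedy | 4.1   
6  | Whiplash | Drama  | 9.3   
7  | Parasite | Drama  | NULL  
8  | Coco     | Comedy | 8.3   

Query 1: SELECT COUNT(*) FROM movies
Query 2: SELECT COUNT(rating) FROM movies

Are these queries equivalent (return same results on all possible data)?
No, not equivalent

Query 1 returns: [(8,)]
Query 2 returns: [(7,)]

Reason: COUNT(*) includes NULLs, COUNT(column) excludes them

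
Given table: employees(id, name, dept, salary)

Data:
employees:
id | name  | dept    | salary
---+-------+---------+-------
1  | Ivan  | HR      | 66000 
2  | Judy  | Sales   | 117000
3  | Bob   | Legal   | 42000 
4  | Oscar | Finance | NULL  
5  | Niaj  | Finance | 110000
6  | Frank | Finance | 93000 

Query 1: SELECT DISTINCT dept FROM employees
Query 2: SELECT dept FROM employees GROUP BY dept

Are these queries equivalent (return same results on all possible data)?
Yes, equivalent

Both queries return: [('Finance',), ('HR',), ('Legal',), ('Sales',)]

Reason: Both get unique depts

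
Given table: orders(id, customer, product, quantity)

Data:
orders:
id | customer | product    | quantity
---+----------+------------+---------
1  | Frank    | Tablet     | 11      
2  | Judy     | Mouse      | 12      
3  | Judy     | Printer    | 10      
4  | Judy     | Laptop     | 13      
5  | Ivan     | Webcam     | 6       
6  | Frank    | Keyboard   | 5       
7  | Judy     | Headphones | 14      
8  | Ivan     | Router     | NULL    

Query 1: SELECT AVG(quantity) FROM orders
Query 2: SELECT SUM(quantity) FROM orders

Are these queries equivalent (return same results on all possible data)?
No, not equivalent

Query 1 returns: [(10.142857142857142,)]
Query 2 returns: [(71,)]

Reason: AVG vs SUM give different aggregate values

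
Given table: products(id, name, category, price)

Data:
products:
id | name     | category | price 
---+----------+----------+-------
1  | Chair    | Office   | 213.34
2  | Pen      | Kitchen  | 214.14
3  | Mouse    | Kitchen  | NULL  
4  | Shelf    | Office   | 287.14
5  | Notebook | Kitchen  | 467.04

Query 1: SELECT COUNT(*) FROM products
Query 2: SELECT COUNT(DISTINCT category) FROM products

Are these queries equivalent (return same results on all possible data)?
No, not equivalent

Query 1 returns: [(5,)]
Query 2 returns: [(2,)]

Reason: COUNT(*) counts rows, COUNT(DISTINCT category) counts unique categorys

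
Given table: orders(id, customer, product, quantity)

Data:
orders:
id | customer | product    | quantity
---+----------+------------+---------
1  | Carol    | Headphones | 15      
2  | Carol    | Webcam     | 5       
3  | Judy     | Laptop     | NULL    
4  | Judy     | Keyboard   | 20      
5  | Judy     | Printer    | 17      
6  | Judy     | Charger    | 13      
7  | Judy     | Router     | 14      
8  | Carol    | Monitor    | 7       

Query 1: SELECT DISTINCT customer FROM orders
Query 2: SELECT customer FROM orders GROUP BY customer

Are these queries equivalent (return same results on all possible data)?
Yes, equivalent

Both queries return: [('Carol',), ('Judy',)]

Reason: Both get unique customers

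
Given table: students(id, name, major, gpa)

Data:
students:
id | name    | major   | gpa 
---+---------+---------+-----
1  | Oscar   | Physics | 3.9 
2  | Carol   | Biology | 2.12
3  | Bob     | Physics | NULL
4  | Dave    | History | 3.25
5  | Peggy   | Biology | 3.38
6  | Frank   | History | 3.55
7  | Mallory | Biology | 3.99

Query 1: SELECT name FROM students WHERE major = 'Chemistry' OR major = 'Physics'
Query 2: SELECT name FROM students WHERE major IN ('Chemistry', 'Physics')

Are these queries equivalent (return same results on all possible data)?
Yes, equivalent

Both queries return: [('Bob',), ('Oscar',)]

Reason: OR vs IN are equivalent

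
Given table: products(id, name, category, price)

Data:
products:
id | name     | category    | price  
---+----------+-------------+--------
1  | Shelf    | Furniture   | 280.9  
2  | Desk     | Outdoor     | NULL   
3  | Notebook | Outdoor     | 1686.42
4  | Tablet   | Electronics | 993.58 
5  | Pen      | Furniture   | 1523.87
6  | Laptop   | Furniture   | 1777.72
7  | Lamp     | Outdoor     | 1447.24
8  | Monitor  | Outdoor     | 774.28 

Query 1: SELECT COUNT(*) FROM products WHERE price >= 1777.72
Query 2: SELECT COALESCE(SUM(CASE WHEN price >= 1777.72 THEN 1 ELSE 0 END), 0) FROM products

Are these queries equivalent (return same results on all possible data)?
Yes, equivalent

Both queries return: [(1,)]

Reason: COUNT with WHERE vs conditional SUM (COALESCE handles empty-table NULL)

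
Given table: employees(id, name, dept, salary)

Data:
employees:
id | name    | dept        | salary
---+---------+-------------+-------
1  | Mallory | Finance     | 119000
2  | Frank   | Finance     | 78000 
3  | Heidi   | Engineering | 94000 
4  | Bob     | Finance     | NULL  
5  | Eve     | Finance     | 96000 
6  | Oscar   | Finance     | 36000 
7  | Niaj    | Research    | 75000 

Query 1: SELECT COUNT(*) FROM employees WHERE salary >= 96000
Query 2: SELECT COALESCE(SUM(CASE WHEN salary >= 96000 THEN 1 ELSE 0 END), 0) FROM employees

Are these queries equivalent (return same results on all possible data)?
Yes, equivalent

Both queries return: [(2,)]

Reason: COUNT with WHERE vs conditional SUM (COALESCE handles empty-table NULL)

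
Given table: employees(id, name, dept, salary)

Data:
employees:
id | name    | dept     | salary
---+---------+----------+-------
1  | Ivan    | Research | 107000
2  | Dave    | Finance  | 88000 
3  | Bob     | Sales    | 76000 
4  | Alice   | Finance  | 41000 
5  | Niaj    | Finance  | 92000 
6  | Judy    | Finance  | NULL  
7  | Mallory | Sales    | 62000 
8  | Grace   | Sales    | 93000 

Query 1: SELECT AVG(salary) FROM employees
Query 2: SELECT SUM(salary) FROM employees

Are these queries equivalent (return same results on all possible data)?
No, not equivalent

Query 1 returns: [(79857.14285714286,)]
Query 2 returns: [(559000,)]

Reason: AVG vs SUM give different aggregate values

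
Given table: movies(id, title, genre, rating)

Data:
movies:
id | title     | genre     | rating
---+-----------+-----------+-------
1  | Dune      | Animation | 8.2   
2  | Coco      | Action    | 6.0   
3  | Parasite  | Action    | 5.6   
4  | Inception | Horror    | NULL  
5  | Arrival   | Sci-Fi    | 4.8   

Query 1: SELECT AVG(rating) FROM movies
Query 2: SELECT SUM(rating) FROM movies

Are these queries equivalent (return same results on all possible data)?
No, not equivalent

Query 1 returns: [(6.1499999999999995,)]
Query 2 returns: [(24.599999999999998,)]

Reason: AVG vs SUM give different aggregate values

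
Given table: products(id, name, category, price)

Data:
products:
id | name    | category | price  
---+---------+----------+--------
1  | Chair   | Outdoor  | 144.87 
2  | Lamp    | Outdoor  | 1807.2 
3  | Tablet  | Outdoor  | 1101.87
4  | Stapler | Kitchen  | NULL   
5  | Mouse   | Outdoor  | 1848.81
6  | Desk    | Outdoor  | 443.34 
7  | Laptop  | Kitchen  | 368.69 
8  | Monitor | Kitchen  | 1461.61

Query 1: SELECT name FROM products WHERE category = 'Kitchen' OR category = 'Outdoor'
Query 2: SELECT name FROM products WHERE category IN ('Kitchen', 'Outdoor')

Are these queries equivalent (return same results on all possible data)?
Yes, equivalent

Both queries return: [('Chair',), ('Desk',), ('Lamp',), ('Laptop',), ('Monitor',), ('Mouse',), ('Stapler',), ('Tablet',)]

Reason: OR vs IN are equivalent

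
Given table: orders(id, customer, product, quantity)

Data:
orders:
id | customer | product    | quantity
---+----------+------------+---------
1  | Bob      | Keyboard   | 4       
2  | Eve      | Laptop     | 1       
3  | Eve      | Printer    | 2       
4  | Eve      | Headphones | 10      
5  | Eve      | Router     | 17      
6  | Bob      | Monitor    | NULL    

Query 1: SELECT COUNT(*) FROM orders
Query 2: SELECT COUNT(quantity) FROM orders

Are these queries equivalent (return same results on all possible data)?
No, not equivalent

Query 1 returns: [(6,)]
Query 2 returns: [(5,)]

Reason: COUNT(*) includes NULLs, COUNT(column) excludes them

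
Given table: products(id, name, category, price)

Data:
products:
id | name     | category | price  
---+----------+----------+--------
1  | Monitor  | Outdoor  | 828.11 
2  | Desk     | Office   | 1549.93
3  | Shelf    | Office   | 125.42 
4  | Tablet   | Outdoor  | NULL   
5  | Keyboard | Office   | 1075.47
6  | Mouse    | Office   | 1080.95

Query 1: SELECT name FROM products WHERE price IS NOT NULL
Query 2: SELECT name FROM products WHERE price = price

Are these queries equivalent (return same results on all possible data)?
Yes, equivalent

Both queries return: [('Desk',), ('Keyboard',), ('Monitor',), ('Mouse',), ('Shelf',)]

Reason: IS NOT NULL vs self-equality (both exclude NULLs)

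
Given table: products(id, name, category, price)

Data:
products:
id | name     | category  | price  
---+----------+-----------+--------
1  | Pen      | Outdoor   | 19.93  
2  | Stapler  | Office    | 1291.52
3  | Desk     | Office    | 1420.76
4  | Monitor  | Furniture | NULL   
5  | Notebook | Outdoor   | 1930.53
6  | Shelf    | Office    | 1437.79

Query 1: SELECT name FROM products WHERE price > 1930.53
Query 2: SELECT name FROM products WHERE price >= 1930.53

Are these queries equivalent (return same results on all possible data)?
No, not equivalent

Query 1 returns: []
Query 2 returns: [('Notebook',)]

Reason: > vs >= gives different results when price = 1930.53 exists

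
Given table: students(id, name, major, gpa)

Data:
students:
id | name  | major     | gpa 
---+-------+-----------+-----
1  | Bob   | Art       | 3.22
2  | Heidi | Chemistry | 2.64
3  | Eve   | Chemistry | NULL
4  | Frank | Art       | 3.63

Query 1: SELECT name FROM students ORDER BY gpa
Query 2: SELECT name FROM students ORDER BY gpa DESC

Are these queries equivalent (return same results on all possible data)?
No, not equivalent

Query 1 returns: [('Eve',), ('Heidi',), ('Bob',), ('Frank',)]
Query 2 returns: [('Frank',), ('Bob',), ('Heidi',), ('Eve',)]

Reason: ASC vs DESC gives opposite ordering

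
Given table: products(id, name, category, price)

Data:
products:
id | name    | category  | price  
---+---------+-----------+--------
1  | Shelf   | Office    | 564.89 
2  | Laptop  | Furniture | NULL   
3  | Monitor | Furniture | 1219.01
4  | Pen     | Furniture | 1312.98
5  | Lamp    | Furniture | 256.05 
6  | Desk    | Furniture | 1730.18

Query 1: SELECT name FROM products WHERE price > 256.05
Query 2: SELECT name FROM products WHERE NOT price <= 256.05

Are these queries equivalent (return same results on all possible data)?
Yes, equivalent

Both queries return: [('Desk',), ('Monitor',), ('Pen',), ('Shelf',)]

Reason: Both filter price > 256.05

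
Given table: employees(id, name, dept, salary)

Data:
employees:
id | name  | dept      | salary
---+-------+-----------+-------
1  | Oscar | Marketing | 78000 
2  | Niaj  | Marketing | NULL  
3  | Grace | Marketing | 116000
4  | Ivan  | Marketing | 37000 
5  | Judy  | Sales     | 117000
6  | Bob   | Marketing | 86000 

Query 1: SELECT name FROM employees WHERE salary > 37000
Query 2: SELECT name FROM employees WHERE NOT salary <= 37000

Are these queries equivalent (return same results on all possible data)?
Yes, equivalent

Both queries return: [('Bob',), ('Grace',), ('Judy',), ('Oscar',)]

Reason: Both filter salary > 37000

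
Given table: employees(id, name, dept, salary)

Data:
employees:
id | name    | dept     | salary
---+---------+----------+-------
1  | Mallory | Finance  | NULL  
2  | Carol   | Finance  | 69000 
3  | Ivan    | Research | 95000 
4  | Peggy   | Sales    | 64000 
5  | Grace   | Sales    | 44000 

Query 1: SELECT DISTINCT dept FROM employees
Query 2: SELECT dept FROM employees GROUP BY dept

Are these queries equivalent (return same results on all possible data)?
Yes, equivalent

Both queries return: [('Finance',), ('Research',), ('Sales',)]

Reason: Both get unique depts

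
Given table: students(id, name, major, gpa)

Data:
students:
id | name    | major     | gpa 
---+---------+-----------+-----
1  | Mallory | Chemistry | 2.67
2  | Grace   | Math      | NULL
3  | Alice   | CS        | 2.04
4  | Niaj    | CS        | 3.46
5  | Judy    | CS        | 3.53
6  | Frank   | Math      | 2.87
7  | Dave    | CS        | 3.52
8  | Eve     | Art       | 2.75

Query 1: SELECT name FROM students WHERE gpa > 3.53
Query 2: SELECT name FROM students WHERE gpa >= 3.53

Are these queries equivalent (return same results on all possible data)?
No, not equivalent

Query 1 returns: []
Query 2 returns: [('Judy',)]

Reason: > vs >= gives different results when gpa = 3.53 exists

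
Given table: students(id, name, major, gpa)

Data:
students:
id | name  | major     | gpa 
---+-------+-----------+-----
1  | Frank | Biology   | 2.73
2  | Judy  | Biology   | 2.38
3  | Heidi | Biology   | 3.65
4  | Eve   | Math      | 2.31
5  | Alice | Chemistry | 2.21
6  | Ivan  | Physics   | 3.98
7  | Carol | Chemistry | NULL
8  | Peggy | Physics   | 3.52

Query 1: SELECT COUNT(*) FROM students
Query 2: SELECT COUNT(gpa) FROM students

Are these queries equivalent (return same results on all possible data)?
No, not equivalent

Query 1 returns: [(8,)]
Query 2 returns: [(7,)]

Reason: COUNT(*) includes NULLs, COUNT(column) excludes them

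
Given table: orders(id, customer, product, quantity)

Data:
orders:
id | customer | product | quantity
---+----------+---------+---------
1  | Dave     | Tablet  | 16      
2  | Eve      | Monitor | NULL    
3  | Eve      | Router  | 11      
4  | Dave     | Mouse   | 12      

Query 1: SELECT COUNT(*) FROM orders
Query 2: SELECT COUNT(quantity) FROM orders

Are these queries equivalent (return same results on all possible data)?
No, not equivalent

Query 1 returns: [(4,)]
Query 2 returns: [(3,)]

Reason: COUNT(*) includes NULLs, COUNT(column) excludes them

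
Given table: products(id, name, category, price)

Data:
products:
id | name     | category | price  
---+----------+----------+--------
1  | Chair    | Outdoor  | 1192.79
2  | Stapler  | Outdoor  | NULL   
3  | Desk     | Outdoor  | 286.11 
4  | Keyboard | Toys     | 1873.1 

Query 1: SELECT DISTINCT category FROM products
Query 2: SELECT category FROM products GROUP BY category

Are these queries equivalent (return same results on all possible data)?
Yes, equivalent

Both queries return: [('Outdoor',), ('Toys',)]

Reason: Both get unique categorys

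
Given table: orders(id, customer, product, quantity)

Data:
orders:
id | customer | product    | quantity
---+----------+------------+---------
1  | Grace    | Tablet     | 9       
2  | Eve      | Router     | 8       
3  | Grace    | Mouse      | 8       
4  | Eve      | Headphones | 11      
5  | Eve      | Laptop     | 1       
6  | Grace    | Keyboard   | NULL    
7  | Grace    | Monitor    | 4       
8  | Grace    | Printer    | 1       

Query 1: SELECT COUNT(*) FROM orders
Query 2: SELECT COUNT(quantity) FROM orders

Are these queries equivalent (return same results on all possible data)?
No, not equivalent

Query 1 returns: [(8,)]
Query 2 returns: [(7,)]

Reason: COUNT(*) includes NULLs, COUNT(column) excludes them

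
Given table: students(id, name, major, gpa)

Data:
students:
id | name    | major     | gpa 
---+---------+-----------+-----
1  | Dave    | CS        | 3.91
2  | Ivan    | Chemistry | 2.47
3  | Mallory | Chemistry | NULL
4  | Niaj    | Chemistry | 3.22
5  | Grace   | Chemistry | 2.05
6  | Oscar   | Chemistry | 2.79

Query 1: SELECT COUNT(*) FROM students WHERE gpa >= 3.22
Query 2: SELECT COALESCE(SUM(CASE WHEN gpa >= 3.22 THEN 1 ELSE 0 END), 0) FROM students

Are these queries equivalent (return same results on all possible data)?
Yes, equivalent

Both queries return: [(2,)]

Reason: COUNT with WHERE vs conditional SUM (COALESCE handles empty-table NULL)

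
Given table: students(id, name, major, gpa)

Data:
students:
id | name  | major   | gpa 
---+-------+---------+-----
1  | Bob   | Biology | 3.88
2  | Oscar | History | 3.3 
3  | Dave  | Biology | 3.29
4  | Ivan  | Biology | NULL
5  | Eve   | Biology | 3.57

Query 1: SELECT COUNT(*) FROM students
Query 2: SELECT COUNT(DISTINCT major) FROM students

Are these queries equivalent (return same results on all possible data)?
No, not equivalent

Query 1 returns: [(5,)]
Query 2 returns: [(2,)]

Reason: COUNT(*) counts rows, COUNT(DISTINCT major) counts unique majors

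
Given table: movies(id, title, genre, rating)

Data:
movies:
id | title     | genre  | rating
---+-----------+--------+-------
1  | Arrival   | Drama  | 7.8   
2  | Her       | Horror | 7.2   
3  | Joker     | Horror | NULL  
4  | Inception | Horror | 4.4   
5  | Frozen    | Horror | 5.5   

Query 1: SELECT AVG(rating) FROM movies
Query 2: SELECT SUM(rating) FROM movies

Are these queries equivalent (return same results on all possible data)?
No, not equivalent

Query 1 returns: [(6.225,)]
Query 2 returns: [(24.9,)]

Reason: AVG vs SUM give different aggregate values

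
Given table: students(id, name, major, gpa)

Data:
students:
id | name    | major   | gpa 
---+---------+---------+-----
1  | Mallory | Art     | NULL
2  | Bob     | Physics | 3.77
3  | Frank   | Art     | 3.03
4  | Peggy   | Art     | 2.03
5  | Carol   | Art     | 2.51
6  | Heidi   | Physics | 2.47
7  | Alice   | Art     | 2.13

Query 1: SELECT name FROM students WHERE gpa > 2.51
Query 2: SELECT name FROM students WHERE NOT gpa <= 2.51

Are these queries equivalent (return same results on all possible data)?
Yes, equivalent

Both queries return: [('Bob',), ('Frank',)]

Reason: Both filter gpa > 2.51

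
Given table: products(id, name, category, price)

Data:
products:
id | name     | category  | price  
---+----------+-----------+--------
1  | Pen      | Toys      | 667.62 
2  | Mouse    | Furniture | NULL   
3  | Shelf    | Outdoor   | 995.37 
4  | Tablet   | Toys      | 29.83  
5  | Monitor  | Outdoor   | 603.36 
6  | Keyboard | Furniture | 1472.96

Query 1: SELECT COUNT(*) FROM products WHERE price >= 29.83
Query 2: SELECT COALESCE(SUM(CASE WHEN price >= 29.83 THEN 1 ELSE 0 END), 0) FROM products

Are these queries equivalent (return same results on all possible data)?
Yes, equivalent

Both queries return: [(5,)]

Reason: COUNT with WHERE vs conditional SUM (COALESCE handles empty-table NULL)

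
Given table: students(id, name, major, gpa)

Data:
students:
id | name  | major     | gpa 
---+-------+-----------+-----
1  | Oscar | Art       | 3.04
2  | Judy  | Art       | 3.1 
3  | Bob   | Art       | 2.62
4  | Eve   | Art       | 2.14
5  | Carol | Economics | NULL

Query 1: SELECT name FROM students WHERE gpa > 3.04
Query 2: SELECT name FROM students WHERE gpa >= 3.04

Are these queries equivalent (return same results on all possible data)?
No, not equivalent

Query 1 returns: [('Judy',)]
Query 2 returns: [('Oscar',), ('Judy',)]

Reason: > vs >= gives different results when gpa = 3.04 exists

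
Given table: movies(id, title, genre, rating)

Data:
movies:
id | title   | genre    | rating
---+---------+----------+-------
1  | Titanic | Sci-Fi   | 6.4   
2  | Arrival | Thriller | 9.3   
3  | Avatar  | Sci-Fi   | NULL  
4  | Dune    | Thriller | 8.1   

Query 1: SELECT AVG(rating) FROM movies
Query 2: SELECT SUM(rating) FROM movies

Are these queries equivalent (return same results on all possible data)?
No, not equivalent

Query 1 returns: [(7.933333333333334,)]
Query 2 returns: [(23.8,)]

Reason: AVG vs SUM give different aggregate values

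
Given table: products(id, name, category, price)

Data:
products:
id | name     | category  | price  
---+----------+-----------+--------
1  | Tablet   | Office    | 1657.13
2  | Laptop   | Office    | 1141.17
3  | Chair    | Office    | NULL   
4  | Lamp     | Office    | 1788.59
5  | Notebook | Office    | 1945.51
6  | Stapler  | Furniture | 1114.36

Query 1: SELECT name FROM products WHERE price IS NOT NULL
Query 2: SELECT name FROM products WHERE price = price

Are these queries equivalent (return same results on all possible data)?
Yes, equivalent

Both queries return: [('Lamp',), ('Laptop',), ('Notebook',), ('Stapler',), ('Tablet',)]

Reason: IS NOT NULL vs self-equality (both exclude NULLs)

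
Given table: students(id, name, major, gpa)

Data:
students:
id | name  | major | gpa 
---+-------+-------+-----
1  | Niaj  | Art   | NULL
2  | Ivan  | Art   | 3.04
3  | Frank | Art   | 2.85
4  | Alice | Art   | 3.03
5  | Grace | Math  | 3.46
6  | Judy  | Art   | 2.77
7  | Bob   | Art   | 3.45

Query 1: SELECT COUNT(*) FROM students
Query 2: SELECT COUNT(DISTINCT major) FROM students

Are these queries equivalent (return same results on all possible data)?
No, not equivalent

Query 1 returns: [(7,)]
Query 2 returns: [(2,)]

Reason: COUNT(*) counts rows, COUNT(DISTINCT major) counts unique majors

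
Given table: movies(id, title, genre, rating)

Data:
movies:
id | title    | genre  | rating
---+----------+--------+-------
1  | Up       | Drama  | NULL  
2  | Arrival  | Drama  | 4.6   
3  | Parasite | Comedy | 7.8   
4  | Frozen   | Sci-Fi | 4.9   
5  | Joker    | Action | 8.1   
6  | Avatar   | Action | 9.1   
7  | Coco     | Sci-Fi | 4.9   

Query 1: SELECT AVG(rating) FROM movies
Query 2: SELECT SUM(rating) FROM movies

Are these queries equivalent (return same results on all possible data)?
No, not equivalent

Query 1 returns: [(6.566666666666666,)]
Query 2 returns: [(39.4,)]

Reason: AVG vs SUM give different aggregate values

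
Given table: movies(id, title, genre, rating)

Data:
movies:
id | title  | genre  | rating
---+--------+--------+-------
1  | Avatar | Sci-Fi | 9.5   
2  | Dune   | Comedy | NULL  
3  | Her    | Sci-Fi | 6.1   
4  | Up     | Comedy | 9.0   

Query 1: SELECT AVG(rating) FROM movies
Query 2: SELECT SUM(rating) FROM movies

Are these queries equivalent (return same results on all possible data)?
No, not equivalent

Query 1 returns: [(8.200000000000001,)]
Query 2 returns: [(24.6,)]

Reason: AVG vs SUM give different aggregate values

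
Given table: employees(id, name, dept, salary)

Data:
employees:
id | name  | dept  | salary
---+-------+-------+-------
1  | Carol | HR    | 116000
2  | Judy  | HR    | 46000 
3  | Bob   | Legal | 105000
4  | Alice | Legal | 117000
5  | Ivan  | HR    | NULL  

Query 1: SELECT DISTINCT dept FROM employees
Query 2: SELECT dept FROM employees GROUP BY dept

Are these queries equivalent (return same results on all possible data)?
Yes, equivalent

Both queries return: [('HR',), ('Legal',)]

Reason: Both get unique depts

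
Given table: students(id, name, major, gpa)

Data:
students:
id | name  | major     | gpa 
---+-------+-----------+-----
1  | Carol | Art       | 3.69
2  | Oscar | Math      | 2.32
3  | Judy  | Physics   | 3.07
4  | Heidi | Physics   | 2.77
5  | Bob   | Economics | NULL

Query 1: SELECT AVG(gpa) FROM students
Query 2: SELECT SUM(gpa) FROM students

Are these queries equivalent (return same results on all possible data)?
No, not equivalent

Query 1 returns: [(2.9625,)]
Query 2 returns: [(11.85,)]

Reason: AVG vs SUM give different aggregate values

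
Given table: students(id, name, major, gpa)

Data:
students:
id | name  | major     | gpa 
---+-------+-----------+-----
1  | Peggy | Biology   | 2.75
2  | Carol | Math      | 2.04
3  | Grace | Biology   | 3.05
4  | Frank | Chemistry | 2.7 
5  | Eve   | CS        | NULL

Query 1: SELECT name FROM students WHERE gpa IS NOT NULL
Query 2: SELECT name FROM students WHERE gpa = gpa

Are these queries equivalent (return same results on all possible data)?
Yes, equivalent

Both queries return: [('Carol',), ('Frank',), ('Grace',), ('Peggy',)]

Reason: IS NOT NULL vs self-equality (both exclude NULLs)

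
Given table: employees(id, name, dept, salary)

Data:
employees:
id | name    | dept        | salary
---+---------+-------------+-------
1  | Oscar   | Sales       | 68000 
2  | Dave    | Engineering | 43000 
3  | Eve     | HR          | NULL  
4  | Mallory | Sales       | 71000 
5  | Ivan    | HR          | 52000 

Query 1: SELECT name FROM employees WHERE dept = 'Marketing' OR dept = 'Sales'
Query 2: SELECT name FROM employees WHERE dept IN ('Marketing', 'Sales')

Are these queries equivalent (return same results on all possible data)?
Yes, equivalent

Both queries return: [('Mallory',), ('Oscar',)]

Reason: OR vs IN are equivalent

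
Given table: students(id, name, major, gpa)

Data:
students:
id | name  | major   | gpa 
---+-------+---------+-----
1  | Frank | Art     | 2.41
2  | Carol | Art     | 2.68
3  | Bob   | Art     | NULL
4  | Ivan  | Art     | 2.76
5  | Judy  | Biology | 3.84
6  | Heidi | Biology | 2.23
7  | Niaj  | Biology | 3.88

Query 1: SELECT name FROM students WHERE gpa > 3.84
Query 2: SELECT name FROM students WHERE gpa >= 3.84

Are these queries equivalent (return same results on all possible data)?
No, not equivalent

Query 1 returns: [('Niaj',)]
Query 2 returns: [('Judy',), ('Niaj',)]

Reason: > vs >= gives different results when gpa = 3.84 exists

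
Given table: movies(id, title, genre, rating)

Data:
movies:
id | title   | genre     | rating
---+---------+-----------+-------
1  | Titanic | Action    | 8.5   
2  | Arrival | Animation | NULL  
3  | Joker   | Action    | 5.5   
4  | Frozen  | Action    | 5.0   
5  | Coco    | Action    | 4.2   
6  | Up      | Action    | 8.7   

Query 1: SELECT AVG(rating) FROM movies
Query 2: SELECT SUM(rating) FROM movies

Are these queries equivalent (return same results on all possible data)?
No, not equivalent

Query 1 returns: [(6.38,)]
Query 2 returns: [(31.9,)]

Reason: AVG vs SUM give different aggregate values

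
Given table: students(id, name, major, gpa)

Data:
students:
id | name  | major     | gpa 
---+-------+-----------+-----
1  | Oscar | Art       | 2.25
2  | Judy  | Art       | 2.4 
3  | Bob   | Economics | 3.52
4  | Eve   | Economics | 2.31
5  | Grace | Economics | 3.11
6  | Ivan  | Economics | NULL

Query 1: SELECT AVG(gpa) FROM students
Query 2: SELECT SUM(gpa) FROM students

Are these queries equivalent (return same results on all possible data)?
No, not equivalent

Query 1 returns: [(2.718,)]
Query 2 returns: [(13.59,)]

Reason: AVG vs SUM give different aggregate values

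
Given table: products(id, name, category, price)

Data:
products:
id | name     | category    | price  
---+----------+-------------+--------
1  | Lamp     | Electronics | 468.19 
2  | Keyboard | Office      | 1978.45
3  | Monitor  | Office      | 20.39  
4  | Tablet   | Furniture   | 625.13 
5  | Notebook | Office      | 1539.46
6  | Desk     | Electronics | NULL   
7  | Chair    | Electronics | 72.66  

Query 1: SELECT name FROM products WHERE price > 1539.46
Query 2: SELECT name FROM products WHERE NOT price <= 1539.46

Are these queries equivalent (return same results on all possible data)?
Yes, equivalent

Both queries return: [('Keyboard',)]

Reason: Both filter price > 1539.46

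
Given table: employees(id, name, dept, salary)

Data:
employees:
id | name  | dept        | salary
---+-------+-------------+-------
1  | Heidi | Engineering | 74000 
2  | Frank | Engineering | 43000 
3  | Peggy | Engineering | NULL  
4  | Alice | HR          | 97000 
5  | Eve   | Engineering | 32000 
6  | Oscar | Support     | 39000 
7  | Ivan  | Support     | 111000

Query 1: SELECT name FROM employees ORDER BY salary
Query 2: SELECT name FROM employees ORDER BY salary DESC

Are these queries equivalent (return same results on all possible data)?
No, not equivalent

Query 1 returns: [('Peggy',), ('Eve',), ('Oscar',), ('Frank',), ('Heidi',), ('Alice',), ('Ivan',)]
Query 2 returns: [('Ivan',), ('Alice',), ('Heidi',), ('Frank',), ('Oscar',), ('Eve',), ('Peggy',)]

Reason: ASC vs DESC gives opposite ordering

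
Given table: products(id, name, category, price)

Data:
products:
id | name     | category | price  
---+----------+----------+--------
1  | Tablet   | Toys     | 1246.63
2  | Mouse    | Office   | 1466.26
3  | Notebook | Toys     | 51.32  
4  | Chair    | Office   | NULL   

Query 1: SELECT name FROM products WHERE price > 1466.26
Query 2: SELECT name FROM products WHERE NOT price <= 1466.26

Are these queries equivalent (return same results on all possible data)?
Yes, equivalent

Both queries return: []

Reason: Both filter price > 1466.26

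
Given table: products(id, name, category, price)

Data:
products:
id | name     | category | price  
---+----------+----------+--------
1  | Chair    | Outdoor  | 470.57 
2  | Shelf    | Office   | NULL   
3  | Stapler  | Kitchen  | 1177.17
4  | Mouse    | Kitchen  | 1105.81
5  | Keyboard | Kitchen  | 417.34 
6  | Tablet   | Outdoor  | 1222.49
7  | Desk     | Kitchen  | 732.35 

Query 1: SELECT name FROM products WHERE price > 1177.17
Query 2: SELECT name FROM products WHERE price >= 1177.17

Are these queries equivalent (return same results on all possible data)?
No, not equivalent

Query 1 returns: [('Tablet',)]
Query 2 returns: [('Stapler',), ('Tablet',)]

Reason: > vs >= gives different results when price = 1177.17 exists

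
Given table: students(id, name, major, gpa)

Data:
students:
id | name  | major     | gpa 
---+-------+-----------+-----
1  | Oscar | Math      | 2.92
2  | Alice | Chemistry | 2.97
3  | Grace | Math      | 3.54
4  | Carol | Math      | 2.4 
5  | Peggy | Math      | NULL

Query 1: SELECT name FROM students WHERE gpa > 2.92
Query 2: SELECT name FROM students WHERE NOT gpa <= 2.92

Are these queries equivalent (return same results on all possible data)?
Yes, equivalent

Both queries return: [('Alice',), ('Grace',)]

Reason: Both filter gpa > 2.92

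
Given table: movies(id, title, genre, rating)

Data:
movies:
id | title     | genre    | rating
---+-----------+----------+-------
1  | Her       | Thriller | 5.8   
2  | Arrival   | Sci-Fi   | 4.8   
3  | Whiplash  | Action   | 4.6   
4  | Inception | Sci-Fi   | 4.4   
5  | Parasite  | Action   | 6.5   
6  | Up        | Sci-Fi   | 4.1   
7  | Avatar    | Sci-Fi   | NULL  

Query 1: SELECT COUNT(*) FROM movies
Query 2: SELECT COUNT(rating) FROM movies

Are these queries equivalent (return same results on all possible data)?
No, not equivalent

Query 1 returns: [(7,)]
Query 2 returns: [(6,)]

Reason: COUNT(*) includes NULLs, COUNT(column) excludes them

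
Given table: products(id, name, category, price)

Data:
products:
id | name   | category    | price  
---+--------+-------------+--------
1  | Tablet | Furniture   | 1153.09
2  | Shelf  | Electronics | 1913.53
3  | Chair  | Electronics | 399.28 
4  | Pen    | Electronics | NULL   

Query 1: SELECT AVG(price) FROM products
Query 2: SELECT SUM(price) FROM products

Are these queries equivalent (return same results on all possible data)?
No, not equivalent

Query 1 returns: [(1155.3,)]
Query 2 returns: [(3465.8999999999996,)]

Reason: AVG vs SUM give different aggregate values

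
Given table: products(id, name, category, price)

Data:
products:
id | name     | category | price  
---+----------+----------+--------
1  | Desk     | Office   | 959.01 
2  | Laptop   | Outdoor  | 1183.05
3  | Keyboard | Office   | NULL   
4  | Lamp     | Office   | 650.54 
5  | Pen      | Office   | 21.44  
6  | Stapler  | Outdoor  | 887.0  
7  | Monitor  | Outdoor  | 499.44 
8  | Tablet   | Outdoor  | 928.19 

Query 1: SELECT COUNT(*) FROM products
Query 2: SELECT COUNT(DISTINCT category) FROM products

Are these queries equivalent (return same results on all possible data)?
No, not equivalent

Query 1 returns: [(8,)]
Query 2 returns: [(2,)]

Reason: COUNT(*) counts rows, COUNT(DISTINCT category) counts unique categorys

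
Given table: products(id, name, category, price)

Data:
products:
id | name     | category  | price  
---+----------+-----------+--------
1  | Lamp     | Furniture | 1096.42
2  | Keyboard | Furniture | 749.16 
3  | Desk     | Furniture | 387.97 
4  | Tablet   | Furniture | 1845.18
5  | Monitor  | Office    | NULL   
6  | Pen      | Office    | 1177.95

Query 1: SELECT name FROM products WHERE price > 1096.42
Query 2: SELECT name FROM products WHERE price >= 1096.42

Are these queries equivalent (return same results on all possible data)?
No, not equivalent

Query 1 returns: [('Tablet',), ('Pen',)]
Query 2 returns: [('Lamp',), ('Tablet',), ('Pen',)]

Reason: > vs >= gives different results when price = 1096.42 exists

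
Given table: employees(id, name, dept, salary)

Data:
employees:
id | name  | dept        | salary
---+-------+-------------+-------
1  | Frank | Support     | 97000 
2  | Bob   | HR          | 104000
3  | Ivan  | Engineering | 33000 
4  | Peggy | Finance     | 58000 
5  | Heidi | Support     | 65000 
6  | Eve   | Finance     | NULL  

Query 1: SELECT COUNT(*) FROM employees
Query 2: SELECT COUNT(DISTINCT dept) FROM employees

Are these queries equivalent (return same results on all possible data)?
No, not equivalent

Query 1 returns: [(6,)]
Query 2 returns: [(4,)]

Reason: COUNT(*) counts rows, COUNT(DISTINCT dept) counts unique depts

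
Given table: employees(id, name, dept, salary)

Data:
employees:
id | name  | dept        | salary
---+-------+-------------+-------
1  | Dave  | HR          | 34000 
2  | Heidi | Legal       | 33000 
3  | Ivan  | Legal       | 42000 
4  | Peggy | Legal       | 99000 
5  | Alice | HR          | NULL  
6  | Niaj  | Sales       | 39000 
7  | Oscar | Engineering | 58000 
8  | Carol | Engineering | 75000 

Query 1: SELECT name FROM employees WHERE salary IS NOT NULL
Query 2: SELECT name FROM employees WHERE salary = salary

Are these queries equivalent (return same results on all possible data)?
Yes, equivalent

Both queries return: [('Carol',), ('Dave',), ('Heidi',), ('Ivan',), ('Niaj',), ('Oscar',), ('Peggy',)]

Reason: IS NOT NULL vs self-equality (both exclude NULLs)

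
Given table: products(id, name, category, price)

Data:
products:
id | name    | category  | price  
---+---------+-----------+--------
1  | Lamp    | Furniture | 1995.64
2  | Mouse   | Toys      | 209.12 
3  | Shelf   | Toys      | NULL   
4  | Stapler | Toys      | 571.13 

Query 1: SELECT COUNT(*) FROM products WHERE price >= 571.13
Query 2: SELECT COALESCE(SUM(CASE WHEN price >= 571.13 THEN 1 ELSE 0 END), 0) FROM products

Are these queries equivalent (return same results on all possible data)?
Yes, equivalent

Both queries return: [(2,)]

Reason: COUNT with WHERE vs conditional SUM (COALESCE handles empty-table NULL)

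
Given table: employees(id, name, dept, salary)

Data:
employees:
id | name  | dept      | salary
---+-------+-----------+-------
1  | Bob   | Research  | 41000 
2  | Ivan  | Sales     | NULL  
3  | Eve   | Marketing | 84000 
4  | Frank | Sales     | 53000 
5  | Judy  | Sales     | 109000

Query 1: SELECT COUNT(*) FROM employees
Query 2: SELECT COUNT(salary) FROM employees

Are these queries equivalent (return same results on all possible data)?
No, not equivalent

Query 1 returns: [(5,)]
Query 2 returns: [(4,)]

Reason: COUNT(*) includes NULLs, COUNT(column) excludes them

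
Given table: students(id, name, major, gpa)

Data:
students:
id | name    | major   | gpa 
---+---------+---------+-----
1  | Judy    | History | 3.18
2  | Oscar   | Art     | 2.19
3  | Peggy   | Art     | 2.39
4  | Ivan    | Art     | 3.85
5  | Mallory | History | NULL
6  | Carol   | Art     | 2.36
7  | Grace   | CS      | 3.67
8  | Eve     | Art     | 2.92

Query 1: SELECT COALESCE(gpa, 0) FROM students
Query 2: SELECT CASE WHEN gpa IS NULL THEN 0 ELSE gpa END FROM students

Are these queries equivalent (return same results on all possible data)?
Yes, equivalent

Both queries return: [(0,), (2.19,), (2.36,), (2.39,), (2.92,), (3.18,), (3.67,), (3.85,)]

Reason: COALESCE vs CASE for NULL handling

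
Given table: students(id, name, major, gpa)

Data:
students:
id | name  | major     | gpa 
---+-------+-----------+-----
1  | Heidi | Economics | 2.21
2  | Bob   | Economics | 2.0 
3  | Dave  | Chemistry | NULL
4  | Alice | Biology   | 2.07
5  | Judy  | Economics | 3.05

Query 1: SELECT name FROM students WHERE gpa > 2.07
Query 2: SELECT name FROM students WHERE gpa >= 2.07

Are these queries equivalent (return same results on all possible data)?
No, not equivalent

Query 1 returns: [('Heidi',), ('Judy',)]
Query 2 returns: [('Heidi',), ('Alice',), ('Judy',)]

Reason: > vs >= gives different results when gpa = 2.07 exists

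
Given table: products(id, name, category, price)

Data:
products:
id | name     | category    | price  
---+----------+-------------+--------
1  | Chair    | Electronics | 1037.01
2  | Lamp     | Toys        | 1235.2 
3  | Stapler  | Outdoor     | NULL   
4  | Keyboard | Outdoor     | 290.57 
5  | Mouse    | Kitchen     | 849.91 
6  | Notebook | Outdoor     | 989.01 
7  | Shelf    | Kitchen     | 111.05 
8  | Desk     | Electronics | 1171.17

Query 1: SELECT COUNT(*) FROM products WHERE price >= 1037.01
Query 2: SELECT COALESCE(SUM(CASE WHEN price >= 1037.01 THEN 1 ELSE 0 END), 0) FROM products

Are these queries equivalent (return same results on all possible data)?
Yes, equivalent

Both queries return: [(3,)]

Reason: COUNT with WHERE vs conditional SUM (COALESCE handles empty-table NULL)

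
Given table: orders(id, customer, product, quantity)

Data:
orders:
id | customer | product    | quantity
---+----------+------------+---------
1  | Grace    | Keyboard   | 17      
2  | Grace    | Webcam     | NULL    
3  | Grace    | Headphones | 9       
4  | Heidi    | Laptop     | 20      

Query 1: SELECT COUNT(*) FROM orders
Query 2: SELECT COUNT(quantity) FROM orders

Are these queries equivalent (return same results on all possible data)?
No, not equivalent

Query 1 returns: [(4,)]
Query 2 returns: [(3,)]

Reason: COUNT(*) includes NULLs, COUNT(column) excludes them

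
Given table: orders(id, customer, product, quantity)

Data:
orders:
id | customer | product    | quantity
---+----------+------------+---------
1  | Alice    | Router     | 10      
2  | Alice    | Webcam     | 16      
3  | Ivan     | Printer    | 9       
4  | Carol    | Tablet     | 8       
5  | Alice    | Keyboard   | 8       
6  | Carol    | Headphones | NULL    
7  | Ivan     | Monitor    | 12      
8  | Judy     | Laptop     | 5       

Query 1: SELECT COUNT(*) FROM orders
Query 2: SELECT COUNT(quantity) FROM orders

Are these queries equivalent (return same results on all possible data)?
No, not equivalent

Query 1 returns: [(8,)]
Query 2 returns: [(7,)]

Reason: COUNT(*) includes NULLs, COUNT(column) excludes them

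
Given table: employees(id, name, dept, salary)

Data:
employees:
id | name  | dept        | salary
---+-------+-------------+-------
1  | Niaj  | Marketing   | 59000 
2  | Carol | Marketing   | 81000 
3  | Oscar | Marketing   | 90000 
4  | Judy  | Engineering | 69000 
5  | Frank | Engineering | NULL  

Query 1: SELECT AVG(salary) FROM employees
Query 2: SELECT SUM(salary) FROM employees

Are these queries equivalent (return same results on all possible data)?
No, not equivalent

Query 1 returns: [(74750.0,)]
Query 2 returns: [(299000,)]

Reason: AVG vs SUM give different aggregate values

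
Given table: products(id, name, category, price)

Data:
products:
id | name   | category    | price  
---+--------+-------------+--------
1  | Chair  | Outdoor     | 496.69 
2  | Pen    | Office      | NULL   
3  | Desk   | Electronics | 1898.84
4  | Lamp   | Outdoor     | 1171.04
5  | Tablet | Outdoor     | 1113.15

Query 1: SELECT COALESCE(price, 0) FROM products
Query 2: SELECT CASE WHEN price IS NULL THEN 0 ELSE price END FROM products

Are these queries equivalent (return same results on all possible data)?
Yes, equivalent

Both queries return: [(0,), (496.69,), (1113.15,), (1171.04,), (1898.84,)]

Reason: COALESCE vs CASE for NULL handling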